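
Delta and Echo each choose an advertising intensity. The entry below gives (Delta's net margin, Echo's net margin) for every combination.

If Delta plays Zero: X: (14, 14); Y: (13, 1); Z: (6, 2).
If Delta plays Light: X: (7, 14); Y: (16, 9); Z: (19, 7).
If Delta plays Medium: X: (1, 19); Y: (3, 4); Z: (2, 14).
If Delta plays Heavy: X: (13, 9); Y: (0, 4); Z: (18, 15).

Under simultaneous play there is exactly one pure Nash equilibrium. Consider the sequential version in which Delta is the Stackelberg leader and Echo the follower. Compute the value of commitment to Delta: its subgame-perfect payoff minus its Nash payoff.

4

Solve by backward induction (Delta leads).
- Zero → Echo plays X (best of 14, 1, 2); Delta gets 14.
- Light → Echo plays X (best of 14, 9, 7); Delta gets 7.
- Medium → Echo plays X (best of 19, 4, 14); Delta gets 1.
- Heavy → Echo plays Z (best of 9, 4, 15); Delta gets 18.
Maximizing over 14, 7, 1, 18, Delta chooses Heavy. Subgame-perfect outcome: (Heavy, Z) with payoffs (18, 15).
Under simultaneous play:
Delta's best replies: X→Zero; Y→Light; Z→Light.
Echo's best replies: Zero→X; Light→X; Medium→X; Heavy→Z.
The unique mutual best reply is (Zero, X), giving (14, 14).
Delta's commitment gain: 18 − 14 = 4.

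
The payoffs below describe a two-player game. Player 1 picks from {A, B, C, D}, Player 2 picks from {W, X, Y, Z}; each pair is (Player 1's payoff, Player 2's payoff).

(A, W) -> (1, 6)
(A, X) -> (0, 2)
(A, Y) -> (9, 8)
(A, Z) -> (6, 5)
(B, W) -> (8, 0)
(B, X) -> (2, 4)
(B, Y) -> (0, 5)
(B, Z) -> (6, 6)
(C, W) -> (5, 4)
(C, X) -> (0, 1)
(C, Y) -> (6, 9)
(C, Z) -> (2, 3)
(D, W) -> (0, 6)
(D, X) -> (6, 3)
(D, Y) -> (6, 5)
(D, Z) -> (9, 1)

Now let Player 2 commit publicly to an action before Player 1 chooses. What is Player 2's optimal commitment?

Work backward from Player 1's decision.
- W: BR = B, leader payoff 0.
- X: BR = D, leader payoff 3.
- Y: BR = A, leader payoff 8.
- Z: BR = D, leader payoff 1.
Player 2's induced payoffs are 0, 3, 8, 1, so Player 2 commits to Y. Subgame-perfect outcome: (A, Y) with payoffs (9, 8).

Y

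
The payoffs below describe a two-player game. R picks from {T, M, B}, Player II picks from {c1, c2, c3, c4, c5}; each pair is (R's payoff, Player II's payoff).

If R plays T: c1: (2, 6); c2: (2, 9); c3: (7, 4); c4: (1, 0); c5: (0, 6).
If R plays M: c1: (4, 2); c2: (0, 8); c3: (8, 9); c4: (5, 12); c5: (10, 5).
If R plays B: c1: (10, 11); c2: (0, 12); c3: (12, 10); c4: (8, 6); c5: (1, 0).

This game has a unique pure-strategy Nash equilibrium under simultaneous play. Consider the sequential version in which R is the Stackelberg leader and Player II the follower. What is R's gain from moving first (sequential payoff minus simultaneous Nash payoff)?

3

Solve by backward induction (R leads).
- T: BR = c2, leader payoff 2.
- M: BR = c4, leader payoff 5.
- B: BR = c2, leader payoff 0.
Maximizing over 2, 5, 0, R chooses M. Subgame-perfect outcome: (M, c4) with payoffs (5, 12).
Now find the simultaneous Nash equilibrium.
R's best replies: c1→B; c2→T; c3→B; c4→B; c5→M.
Player II's best replies: T→c2; M→c4; B→c2.
Only (T, c2) has each player best-responding; Nash payoffs (2, 9).
R's commitment gain: 5 − 2 = 3.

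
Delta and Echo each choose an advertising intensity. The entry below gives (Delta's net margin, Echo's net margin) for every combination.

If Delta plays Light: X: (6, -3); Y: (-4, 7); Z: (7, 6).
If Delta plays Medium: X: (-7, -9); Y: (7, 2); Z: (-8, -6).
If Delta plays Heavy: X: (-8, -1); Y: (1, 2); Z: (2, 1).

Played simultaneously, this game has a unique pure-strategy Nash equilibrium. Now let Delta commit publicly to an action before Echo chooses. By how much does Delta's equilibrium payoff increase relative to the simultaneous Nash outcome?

0

Backward induction with Delta moving first.
- Light: BR = Y, leader payoff -4.
- Medium: BR = Y, leader payoff 7.
- Heavy: BR = Y, leader payoff 1.
Maximizing over -4, 7, 1, Delta chooses Medium. Subgame-perfect outcome: (Medium, Y) with payoffs (7, 2).
For the simultaneous game, intersect best replies.
Delta's best replies: X→Light; Y→Medium; Z→Light.
Echo's best replies: Light→Y; Medium→Y; Heavy→Y.
Only (Medium, Y) has each player best-responding; Nash payoffs (7, 2).
Delta's commitment gain: 7 − 7 = 0.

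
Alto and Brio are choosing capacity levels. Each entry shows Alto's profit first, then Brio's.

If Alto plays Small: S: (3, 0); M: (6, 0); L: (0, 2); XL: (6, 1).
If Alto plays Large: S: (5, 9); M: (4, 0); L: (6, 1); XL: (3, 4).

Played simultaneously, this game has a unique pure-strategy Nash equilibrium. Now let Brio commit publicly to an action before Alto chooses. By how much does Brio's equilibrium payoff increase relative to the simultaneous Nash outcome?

Solve by backward induction (Brio leads).
- S: Alto compares 3, 5 and picks Large; Brio would get 9.
- M: Alto compares 6, 4 and picks Small; Brio would get 0.
- L: Alto compares 0, 6 and picks Large; Brio would get 1.
- XL: Alto compares 6, 3 and picks Small; Brio would get 1.
Brio's induced payoffs are 9, 0, 1, 1, so Brio commits to S. Subgame-perfect outcome: (Large, S) with payoffs (5, 9).
Now find the simultaneous Nash equilibrium.
Alto's best replies: S→Large; M→Small; L→Large; XL→Small.
Brio's best replies: Small→L; Large→S.
The unique mutual best reply is (Large, S), giving (5, 9).
Brio's commitment gain: 9 − 9 = 0.

0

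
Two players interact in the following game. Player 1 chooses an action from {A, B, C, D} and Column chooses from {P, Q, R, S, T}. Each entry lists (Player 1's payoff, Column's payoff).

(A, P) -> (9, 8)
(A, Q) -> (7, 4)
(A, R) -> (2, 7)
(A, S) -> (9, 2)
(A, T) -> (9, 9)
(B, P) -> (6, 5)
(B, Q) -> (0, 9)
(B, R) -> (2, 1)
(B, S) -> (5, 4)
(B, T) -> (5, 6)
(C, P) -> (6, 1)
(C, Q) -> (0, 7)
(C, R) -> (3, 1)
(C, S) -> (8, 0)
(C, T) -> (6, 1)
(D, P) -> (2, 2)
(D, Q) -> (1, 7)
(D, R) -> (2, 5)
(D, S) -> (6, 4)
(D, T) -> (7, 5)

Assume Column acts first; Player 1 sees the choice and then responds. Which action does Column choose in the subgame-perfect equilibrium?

Work backward from Player 1's decision.
- P → Player 1 plays A (best of 9, 6, 6, 2); Column gets 8.
- Q → Player 1 plays A (best of 7, 0, 0, 1); Column gets 4.
- R → Player 1 plays C (best of 2, 2, 3, 2); Column gets 1.
- S → Player 1 plays A (best of 9, 5, 8, 6); Column gets 2.
- T → Player 1 plays A (best of 9, 5, 6, 7); Column gets 9.
Column's induced payoffs are 8, 4, 1, 2, 9, so Column commits to T. Subgame-perfect outcome: (A, T) with payoffs (9, 9).

T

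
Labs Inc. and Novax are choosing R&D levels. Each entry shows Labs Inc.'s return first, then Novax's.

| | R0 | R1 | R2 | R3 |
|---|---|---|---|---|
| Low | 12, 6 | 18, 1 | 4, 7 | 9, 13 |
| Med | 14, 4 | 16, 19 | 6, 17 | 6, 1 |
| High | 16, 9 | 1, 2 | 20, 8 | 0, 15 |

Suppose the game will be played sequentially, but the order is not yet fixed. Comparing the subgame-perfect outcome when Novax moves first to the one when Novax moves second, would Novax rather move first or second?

If Labs Inc. leads: Novax's best replies are Low→R3, Med→R1, High→R3; Labs Inc.'s induced payoffs 9, 16, 0; outcome (Med, R1), payoffs (16, 19).
If Novax leads: Labs Inc.'s best replies are R0→High, R1→Low, R2→High, R3→Low; Novax's induced payoffs 9, 1, 8, 13; outcome (Low, R3), payoffs (9, 13).
Novax gets 13 moving first and 19 moving second, so Novax prefers to move second.

second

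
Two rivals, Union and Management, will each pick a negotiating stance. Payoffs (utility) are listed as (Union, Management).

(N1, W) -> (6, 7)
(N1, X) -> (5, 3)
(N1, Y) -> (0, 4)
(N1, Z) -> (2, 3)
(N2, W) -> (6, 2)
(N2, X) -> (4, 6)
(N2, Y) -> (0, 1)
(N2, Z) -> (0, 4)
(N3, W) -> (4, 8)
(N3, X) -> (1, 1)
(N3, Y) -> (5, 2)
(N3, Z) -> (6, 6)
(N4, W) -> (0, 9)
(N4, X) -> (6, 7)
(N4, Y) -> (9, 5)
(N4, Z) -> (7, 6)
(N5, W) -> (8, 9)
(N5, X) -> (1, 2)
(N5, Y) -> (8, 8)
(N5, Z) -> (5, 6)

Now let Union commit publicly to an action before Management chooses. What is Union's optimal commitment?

Work backward from Management's decision.
- N1 → Management plays W (best of 7, 3, 4, 3); Union gets 6.
- N2 → Management plays X (best of 2, 6, 1, 4); Union gets 4.
- N3 → Management plays W (best of 8, 1, 2, 6); Union gets 4.
- N4 → Management plays W (best of 9, 7, 5, 6); Union gets 0.
- N5 → Management plays W (best of 9, 2, 8, 6); Union gets 8.
Union's induced payoffs are 6, 4, 4, 0, 8, so Union commits to N5. Subgame-perfect outcome: (N5, W) with payoffs (8, 9).

N5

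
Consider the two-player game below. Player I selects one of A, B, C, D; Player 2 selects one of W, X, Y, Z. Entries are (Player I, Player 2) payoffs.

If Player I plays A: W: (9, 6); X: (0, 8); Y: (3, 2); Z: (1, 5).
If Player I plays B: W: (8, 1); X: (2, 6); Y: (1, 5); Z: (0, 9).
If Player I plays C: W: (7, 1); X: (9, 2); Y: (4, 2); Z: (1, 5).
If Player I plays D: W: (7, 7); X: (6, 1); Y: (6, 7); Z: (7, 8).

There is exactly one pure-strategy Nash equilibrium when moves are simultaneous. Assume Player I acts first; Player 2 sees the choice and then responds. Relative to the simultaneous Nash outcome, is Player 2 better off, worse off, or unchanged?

Player 2 best-responds to each possible Player I move:
- A → Player 2 plays X (best of 6, 8, 2, 5); Player I gets 0.
- B → Player 2 plays Z (best of 1, 6, 5, 9); Player I gets 0.
- C → Player 2 plays Z (best of 1, 2, 2, 5); Player I gets 1.
- D → Player 2 plays Z (best of 7, 1, 7, 8); Player I gets 7.
Maximizing over 0, 0, 1, 7, Player I chooses D. Subgame-perfect outcome: (D, Z) with payoffs (7, 8).
For the simultaneous game, intersect best replies.
Player I's best replies: W→A; X→C; Y→D; Z→D.
Player 2's best replies: A→X; B→Z; C→Z; D→Z.
The unique mutual best reply is (D, Z), giving (7, 8).
Player 2 earns 8 sequentially versus 8 at the Nash outcome: unchanged.

unchanged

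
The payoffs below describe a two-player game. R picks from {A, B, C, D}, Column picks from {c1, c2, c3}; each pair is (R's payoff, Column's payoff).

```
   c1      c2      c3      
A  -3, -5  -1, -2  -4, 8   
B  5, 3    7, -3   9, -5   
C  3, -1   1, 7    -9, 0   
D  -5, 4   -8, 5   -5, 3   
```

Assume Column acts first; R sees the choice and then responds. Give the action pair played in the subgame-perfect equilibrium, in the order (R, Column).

(B, c1)

Work backward from R's decision.
- c1: BR = B, leader payoff 3.
- c2: BR = B, leader payoff -3.
- c3: BR = B, leader payoff -5.
Maximizing over 3, -3, -5, Column chooses c1. Subgame-perfect outcome: (B, c1) with payoffs (5, 3).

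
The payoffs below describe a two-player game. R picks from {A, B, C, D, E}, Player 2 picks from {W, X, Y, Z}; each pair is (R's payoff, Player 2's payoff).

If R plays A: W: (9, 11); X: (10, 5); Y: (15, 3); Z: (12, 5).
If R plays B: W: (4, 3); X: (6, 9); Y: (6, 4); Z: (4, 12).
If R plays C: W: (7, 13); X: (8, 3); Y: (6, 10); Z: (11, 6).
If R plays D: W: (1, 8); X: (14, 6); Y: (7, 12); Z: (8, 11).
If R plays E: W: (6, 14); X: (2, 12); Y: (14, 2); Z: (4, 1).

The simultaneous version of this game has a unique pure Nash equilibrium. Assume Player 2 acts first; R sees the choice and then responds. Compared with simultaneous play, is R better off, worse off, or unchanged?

R best-responds to each possible Player 2 move:
- W: BR = A, leader payoff 11.
- X: BR = D, leader payoff 6.
- Y: BR = A, leader payoff 3.
- Z: BR = A, leader payoff 5.
Maximizing over 11, 6, 3, 5, Player 2 chooses W. Subgame-perfect outcome: (A, W) with payoffs (9, 11).
For the simultaneous game, intersect best replies.
R's best replies: W→A; X→D; Y→A; Z→A.
Player 2's best replies: A→W; B→Z; C→W; D→Y; E→W.
The unique mutual best reply is (A, W), giving (9, 11).
R earns 9 sequentially versus 9 at the Nash outcome: unchanged.

unchanged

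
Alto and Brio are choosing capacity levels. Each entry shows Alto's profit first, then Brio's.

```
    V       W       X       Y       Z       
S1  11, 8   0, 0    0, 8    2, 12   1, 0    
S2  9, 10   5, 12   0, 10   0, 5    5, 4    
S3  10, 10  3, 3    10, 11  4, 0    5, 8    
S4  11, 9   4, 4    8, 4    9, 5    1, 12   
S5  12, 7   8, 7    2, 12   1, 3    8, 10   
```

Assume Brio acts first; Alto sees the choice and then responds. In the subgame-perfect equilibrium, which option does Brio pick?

X

Work backward from Alto's decision.
- V: BR = S5, leader payoff 7.
- W: BR = S5, leader payoff 7.
- X: BR = S3, leader payoff 11.
- Y: BR = S4, leader payoff 5.
- Z: BR = S5, leader payoff 10.
Brio's induced payoffs are 7, 7, 11, 5, 10, so Brio commits to X. Subgame-perfect outcome: (S3, X) with payoffs (10, 11).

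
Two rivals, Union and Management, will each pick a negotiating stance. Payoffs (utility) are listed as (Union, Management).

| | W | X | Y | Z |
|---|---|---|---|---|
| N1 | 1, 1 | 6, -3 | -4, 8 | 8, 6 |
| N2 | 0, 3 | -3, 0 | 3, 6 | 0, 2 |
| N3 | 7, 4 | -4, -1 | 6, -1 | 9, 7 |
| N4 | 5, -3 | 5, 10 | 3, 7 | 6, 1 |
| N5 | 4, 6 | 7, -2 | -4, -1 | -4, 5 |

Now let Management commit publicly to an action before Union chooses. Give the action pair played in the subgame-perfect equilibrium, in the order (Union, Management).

Solve by backward induction (Management leads).
- W: BR = N3, leader payoff 4.
- X: BR = N5, leader payoff -2.
- Y: BR = N3, leader payoff -1.
- Z: BR = N3, leader payoff 7.
Maximizing over 4, -2, -1, 7, Management chooses Z. Subgame-perfect outcome: (N3, Z) with payoffs (9, 7).

(N3, Z)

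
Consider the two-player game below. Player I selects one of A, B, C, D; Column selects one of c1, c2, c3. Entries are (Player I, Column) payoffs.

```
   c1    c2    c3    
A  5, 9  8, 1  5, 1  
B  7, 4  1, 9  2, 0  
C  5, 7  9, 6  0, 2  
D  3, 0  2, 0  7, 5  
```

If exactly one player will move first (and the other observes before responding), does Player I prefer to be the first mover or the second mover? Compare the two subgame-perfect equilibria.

If Player I leads: Column's best replies are A→c1, B→c2, C→c1, D→c3; Player I's induced payoffs 5, 1, 5, 7; outcome (D, c3), payoffs (7, 5).
If Column leads: Player I's best replies are c1→B, c2→C, c3→D; Column's induced payoffs 4, 6, 5; outcome (C, c2), payoffs (9, 6).
Player I gets 7 moving first and 9 moving second, so Player I prefers to move second.

second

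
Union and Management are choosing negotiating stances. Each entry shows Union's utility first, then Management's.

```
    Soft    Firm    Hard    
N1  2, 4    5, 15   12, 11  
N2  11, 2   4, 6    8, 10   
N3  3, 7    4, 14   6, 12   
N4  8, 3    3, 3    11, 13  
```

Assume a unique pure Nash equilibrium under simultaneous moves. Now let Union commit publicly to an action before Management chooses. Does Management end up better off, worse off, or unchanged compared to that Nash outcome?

worse off

Management best-responds to each possible Union move:
- N1 → Management plays Firm (best of 4, 15, 11); Union gets 5.
- N2 → Management plays Hard (best of 2, 6, 10); Union gets 8.
- N3 → Management plays Firm (best of 7, 14, 12); Union gets 4.
- N4 → Management plays Hard (best of 3, 3, 13); Union gets 11.
Maximizing over 5, 8, 4, 11, Union chooses N4. Subgame-perfect outcome: (N4, Hard) with payoffs (11, 13).
Now find the simultaneous Nash equilibrium.
Union's best replies: Soft→N2; Firm→N1; Hard→N1.
Management's best replies: N1→Firm; N2→Hard; N3→Firm; N4→Hard.
The unique mutual best reply is (N1, Firm), giving (5, 15).
Management earns 13 sequentially versus 15 at the Nash outcome: worse off.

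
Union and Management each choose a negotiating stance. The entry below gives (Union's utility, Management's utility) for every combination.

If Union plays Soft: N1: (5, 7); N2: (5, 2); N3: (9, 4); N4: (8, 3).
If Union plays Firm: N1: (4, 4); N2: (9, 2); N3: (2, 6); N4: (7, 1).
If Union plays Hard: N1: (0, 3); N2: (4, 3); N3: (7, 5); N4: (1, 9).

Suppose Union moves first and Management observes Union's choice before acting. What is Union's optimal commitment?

Work backward from Management's decision.
- Soft → Management plays N1 (best of 7, 2, 4, 3); Union gets 5.
- Firm → Management plays N3 (best of 4, 2, 6, 1); Union gets 2.
- Hard → Management plays N4 (best of 3, 3, 5, 9); Union gets 1.
Maximizing over 5, 2, 1, Union chooses Soft. Subgame-perfect outcome: (Soft, N1) with payoffs (5, 7).

Soft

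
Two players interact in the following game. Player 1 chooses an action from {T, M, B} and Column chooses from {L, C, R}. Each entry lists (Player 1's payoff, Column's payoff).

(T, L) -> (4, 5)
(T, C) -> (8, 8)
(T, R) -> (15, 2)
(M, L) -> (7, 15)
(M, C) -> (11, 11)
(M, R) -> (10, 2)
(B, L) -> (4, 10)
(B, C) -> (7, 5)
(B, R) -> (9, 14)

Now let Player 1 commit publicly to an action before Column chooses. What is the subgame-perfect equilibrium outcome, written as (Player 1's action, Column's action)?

(B, R)

Work backward from Column's decision.
- T: Column compares 5, 8, 2 and picks C; Player 1 would get 8.
- M: Column compares 15, 11, 2 and picks L; Player 1 would get 7.
- B: Column compares 10, 5, 14 and picks R; Player 1 would get 9.
Player 1's induced payoffs are 8, 7, 9, so Player 1 commits to B. Subgame-perfect outcome: (B, R) with payoffs (9, 14).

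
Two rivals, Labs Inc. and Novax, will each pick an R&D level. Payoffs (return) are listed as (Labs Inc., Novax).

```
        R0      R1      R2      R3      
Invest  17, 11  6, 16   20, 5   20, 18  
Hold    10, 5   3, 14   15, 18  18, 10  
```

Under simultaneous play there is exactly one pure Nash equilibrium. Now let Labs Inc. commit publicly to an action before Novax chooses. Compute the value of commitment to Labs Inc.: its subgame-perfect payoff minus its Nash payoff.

0

Solve by backward induction (Labs Inc. leads).
- Invest → Novax plays R3 (best of 11, 16, 5, 18); Labs Inc. gets 20.
- Hold → Novax plays R2 (best of 5, 14, 18, 10); Labs Inc. gets 15.
Labs Inc.'s induced payoffs are 20, 15, so Labs Inc. commits to Invest. Subgame-perfect outcome: (Invest, R3) with payoffs (20, 18).
Under simultaneous play:
Labs Inc.'s best replies: R0→Invest; R1→Invest; R2→Invest; R3→Invest.
Novax's best replies: Invest→R3; Hold→R2.
Only (Invest, R3) has each player best-responding; Nash payoffs (20, 18).
Labs Inc.'s commitment gain: 20 − 20 = 0.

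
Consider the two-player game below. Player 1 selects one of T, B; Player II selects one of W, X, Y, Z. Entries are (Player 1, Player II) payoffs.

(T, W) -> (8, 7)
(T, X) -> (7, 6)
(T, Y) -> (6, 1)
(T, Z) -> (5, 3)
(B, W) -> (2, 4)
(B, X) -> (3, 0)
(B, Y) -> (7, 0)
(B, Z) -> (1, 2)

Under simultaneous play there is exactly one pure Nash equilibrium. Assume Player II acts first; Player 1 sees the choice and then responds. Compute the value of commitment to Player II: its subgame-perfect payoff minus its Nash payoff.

Player 1 best-responds to each possible Player II move:
- W: BR = T, leader payoff 7.
- X: BR = T, leader payoff 6.
- Y: BR = B, leader payoff 0.
- Z: BR = T, leader payoff 3.
Player II's induced payoffs are 7, 6, 0, 3, so Player II commits to W. Subgame-perfect outcome: (T, W) with payoffs (8, 7).
Now find the simultaneous Nash equilibrium.
Player 1's best replies: W→T; X→T; Y→B; Z→T.
Player II's best replies: T→W; B→W.
Only (T, W) has each player best-responding; Nash payoffs (8, 7).
Player II's commitment gain: 7 − 7 = 0.

0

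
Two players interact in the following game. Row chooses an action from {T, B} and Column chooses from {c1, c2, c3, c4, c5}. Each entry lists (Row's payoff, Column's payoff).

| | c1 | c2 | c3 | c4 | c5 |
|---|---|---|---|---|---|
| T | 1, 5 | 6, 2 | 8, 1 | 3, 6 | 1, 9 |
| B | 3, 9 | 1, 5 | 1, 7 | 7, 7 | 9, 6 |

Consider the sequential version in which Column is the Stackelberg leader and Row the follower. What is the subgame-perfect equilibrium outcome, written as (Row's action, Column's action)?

Solve by backward induction (Column leads).
- c1: BR = B, leader payoff 9.
- c2: BR = T, leader payoff 2.
- c3: BR = T, leader payoff 1.
- c4: BR = B, leader payoff 7.
- c5: BR = B, leader payoff 6.
Column's induced payoffs are 9, 2, 1, 7, 6, so Column commits to c1. Subgame-perfect outcome: (B, c1) with payoffs (3, 9).

(B, c1)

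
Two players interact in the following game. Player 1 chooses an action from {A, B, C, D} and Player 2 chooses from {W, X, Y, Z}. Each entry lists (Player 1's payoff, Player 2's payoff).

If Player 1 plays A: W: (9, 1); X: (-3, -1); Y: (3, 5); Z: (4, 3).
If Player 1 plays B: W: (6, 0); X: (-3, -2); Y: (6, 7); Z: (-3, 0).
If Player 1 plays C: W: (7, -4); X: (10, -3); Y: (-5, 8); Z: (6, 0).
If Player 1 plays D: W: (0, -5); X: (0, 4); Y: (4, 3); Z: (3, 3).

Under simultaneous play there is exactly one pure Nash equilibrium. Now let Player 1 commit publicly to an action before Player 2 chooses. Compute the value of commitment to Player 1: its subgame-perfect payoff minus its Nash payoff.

Backward induction with Player 1 moving first.
- A: BR = Y, leader payoff 3.
- B: BR = Y, leader payoff 6.
- C: BR = Y, leader payoff -5.
- D: BR = X, leader payoff 0.
Player 1's induced payoffs are 3, 6, -5, 0, so Player 1 commits to B. Subgame-perfect outcome: (B, Y) with payoffs (6, 7).
For the simultaneous game, intersect best replies.
Player 1's best replies: W→A; X→C; Y→B; Z→C.
Player 2's best replies: A→Y; B→Y; C→Y; D→X.
The unique mutual best reply is (B, Y), giving (6, 7).
Player 1's commitment gain: 6 − 6 = 0.

0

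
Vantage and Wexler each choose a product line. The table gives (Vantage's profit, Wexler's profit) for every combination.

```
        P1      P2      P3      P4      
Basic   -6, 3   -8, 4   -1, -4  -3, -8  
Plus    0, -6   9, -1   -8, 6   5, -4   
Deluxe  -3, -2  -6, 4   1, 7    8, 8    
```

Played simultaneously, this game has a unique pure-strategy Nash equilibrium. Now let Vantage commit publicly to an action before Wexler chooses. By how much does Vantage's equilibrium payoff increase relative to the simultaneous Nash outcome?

0

Wexler best-responds to each possible Vantage move:
- Basic → Wexler plays P2 (best of 3, 4, -4, -8); Vantage gets -8.
- Plus → Wexler plays P3 (best of -6, -1, 6, -4); Vantage gets -8.
- Deluxe → Wexler plays P4 (best of -2, 4, 7, 8); Vantage gets 8.
Maximizing over -8, -8, 8, Vantage chooses Deluxe. Subgame-perfect outcome: (Deluxe, P4) with payoffs (8, 8).
For the simultaneous game, intersect best replies.
Vantage's best replies: P1→Plus; P2→Plus; P3→Deluxe; P4→Deluxe.
Wexler's best replies: Basic→P2; Plus→P3; Deluxe→P4.
The unique mutual best reply is (Deluxe, P4), giving (8, 8).
Vantage's commitment gain: 8 − 8 = 0.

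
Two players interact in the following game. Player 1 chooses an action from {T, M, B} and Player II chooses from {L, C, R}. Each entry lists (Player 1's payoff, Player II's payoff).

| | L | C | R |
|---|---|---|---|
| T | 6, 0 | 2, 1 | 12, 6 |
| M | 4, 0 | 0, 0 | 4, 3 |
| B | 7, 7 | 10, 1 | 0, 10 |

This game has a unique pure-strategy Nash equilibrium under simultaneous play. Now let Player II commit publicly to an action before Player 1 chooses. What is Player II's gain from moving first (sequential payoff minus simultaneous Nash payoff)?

1

Work backward from Player 1's decision.
- L → Player 1 plays B (best of 6, 4, 7); Player II gets 7.
- C → Player 1 plays B (best of 2, 0, 10); Player II gets 1.
- R → Player 1 plays T (best of 12, 4, 0); Player II gets 6.
Maximizing over 7, 1, 6, Player II chooses L. Subgame-perfect outcome: (B, L) with payoffs (7, 7).
Now find the simultaneous Nash equilibrium.
Player 1's best replies: L→B; C→B; R→T.
Player II's best replies: T→R; M→R; B→R.
The unique mutual best reply is (T, R), giving (12, 6).
Player II's commitment gain: 7 − 6 = 1.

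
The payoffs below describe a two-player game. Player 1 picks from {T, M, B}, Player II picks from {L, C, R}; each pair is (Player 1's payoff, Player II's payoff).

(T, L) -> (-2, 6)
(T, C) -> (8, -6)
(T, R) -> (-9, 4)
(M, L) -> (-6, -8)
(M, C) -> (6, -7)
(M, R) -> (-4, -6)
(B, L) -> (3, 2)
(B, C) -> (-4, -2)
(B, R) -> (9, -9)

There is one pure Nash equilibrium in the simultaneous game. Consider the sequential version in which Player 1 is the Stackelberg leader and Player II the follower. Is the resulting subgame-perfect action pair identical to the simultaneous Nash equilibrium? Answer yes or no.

yes

Player II best-responds to each possible Player 1 move:
- T: Player II compares 6, -6, 4 and picks L; Player 1 would get -2.
- M: Player II compares -8, -7, -6 and picks R; Player 1 would get -4.
- B: Player II compares 2, -2, -9 and picks L; Player 1 would get 3.
Among -2, -4, 3, the best is 3 at B. Subgame-perfect outcome: (B, L) with payoffs (3, 2).
Now find the simultaneous Nash equilibrium.
Player 1's best replies: L→B; C→T; R→B.
Player II's best replies: T→L; M→R; B→L.
Only (B, L) has each player best-responding; Nash payoffs (3, 2).
Sequential outcome (B, L) coincides with the Nash profile (B, L).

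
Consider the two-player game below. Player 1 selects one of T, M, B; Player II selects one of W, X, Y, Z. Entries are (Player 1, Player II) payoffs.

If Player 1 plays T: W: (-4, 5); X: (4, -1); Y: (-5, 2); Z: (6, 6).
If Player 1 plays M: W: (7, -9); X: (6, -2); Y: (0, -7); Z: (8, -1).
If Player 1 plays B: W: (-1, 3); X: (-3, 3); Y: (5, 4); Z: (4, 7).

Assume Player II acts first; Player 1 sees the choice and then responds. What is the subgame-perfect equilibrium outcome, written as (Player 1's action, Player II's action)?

Backward induction with Player II moving first.
- W: BR = M, leader payoff -9.
- X: BR = M, leader payoff -2.
- Y: BR = B, leader payoff 4.
- Z: BR = M, leader payoff -1.
Player II's induced payoffs are -9, -2, 4, -1, so Player II commits to Y. Subgame-perfect outcome: (B, Y) with payoffs (5, 4).

(B, Y)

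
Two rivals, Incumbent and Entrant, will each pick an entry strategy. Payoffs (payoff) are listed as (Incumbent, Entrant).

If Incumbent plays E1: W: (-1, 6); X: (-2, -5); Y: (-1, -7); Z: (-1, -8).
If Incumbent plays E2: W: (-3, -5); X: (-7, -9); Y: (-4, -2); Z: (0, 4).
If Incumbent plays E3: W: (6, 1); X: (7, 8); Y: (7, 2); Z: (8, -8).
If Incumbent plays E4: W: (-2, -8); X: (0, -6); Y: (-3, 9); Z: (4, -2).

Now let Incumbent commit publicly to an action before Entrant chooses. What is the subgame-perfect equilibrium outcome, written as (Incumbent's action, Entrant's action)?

Work backward from Entrant's decision.
- E1: Entrant compares 6, -5, -7, -8 and picks W; Incumbent would get -1.
- E2: Entrant compares -5, -9, -2, 4 and picks Z; Incumbent would get 0.
- E3: Entrant compares 1, 8, 2, -8 and picks X; Incumbent would get 7.
- E4: Entrant compares -8, -6, 9, -2 and picks Y; Incumbent would get -3.
Among -1, 0, 7, -3, the best is 7 at E3. Subgame-perfect outcome: (E3, X) with payoffs (7, 8).

(E3, X)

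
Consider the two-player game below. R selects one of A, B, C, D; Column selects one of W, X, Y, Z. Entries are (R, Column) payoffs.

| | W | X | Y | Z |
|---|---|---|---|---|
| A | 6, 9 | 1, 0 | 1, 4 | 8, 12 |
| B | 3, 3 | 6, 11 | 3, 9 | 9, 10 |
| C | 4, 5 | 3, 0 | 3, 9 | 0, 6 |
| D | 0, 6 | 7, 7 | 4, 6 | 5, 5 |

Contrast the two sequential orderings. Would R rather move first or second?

If R leads: Column's best replies are A→Z, B→X, C→Y, D→X; R's induced payoffs 8, 6, 3, 7; outcome (A, Z), payoffs (8, 12).
If Column leads: R's best replies are W→A, X→D, Y→D, Z→B; Column's induced payoffs 9, 7, 6, 10; outcome (B, Z), payoffs (9, 10).
R gets 8 moving first and 9 moving second, so R prefers to move second.

second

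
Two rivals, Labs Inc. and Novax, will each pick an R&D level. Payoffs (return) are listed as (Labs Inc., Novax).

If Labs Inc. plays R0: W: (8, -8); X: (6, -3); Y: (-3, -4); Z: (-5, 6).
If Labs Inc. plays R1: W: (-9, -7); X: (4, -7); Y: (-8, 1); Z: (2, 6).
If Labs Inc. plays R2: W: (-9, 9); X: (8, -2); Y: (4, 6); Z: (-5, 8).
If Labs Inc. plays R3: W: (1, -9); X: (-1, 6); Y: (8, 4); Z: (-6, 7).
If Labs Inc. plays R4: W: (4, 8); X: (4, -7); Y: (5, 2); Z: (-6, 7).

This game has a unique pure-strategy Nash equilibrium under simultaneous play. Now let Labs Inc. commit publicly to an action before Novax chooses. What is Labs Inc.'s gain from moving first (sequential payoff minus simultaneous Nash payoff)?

2

Work backward from Novax's decision.
- R0 → Novax plays Z (best of -8, -3, -4, 6); Labs Inc. gets -5.
- R1 → Novax plays Z (best of -7, -7, 1, 6); Labs Inc. gets 2.
- R2 → Novax plays W (best of 9, -2, 6, 8); Labs Inc. gets -9.
- R3 → Novax plays Z (best of -9, 6, 4, 7); Labs Inc. gets -6.
- R4 → Novax plays W (best of 8, -7, 2, 7); Labs Inc. gets 4.
Maximizing over -5, 2, -9, -6, 4, Labs Inc. chooses R4. Subgame-perfect outcome: (R4, W) with payoffs (4, 8).
Under simultaneous play:
Labs Inc.'s best replies: W→R0; X→R2; Y→R3; Z→R1.
Novax's best replies: R0→Z; R1→Z; R2→W; R3→Z; R4→W.
Only (R1, Z) has each player best-responding; Nash payoffs (2, 6).
Labs Inc.'s commitment gain: 4 − 2 = 2.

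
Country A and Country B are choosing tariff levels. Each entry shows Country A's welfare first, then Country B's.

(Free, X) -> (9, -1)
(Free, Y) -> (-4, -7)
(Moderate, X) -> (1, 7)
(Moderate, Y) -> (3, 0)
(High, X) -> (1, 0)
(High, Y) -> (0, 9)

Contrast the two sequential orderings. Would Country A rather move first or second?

first

If Country A leads: Country B's best replies are Free→X, Moderate→X, High→Y; Country A's induced payoffs 9, 1, 0; outcome (Free, X), payoffs (9, -1).
If Country B leads: Country A's best replies are X→Free, Y→Moderate; Country B's induced payoffs -1, 0; outcome (Moderate, Y), payoffs (3, 0).
Country A gets 9 moving first and 3 moving second, so Country A prefers to move first.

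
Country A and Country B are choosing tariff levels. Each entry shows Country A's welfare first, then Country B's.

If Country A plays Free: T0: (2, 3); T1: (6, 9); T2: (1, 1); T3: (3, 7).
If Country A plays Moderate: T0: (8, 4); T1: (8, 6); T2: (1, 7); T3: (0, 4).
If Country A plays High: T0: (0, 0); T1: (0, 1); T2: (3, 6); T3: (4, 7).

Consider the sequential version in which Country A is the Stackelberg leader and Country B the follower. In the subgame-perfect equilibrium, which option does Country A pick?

Free

Work backward from Country B's decision.
- Free: BR = T1, leader payoff 6.
- Moderate: BR = T2, leader payoff 1.
- High: BR = T3, leader payoff 4.
Maximizing over 6, 1, 4, Country A chooses Free. Subgame-perfect outcome: (Free, T1) with payoffs (6, 9).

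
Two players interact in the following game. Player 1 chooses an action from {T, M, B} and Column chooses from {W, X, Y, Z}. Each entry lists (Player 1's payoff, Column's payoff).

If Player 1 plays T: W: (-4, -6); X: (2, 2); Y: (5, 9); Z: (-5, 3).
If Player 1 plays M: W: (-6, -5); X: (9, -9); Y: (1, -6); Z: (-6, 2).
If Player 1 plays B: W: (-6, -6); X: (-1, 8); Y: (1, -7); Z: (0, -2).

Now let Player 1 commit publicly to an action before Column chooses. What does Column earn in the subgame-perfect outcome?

9

Solve by backward induction (Player 1 leads).
- T: Column compares -6, 2, 9, 3 and picks Y; Player 1 would get 5.
- M: Column compares -5, -9, -6, 2 and picks Z; Player 1 would get -6.
- B: Column compares -6, 8, -7, -2 and picks X; Player 1 would get -1.
Among 5, -6, -1, the best is 5 at T. Subgame-perfect outcome: (T, Y) with payoffs (5, 9).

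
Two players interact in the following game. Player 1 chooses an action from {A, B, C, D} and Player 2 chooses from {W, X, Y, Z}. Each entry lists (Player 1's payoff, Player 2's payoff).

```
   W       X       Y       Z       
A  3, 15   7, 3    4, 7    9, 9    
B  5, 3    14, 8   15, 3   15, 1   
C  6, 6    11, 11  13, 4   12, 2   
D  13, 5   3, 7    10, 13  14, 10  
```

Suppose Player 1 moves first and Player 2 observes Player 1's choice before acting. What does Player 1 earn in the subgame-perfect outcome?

Solve by backward induction (Player 1 leads).
- A: BR = W, leader payoff 3.
- B: BR = X, leader payoff 14.
- C: BR = X, leader payoff 11.
- D: BR = Y, leader payoff 10.
Player 1's induced payoffs are 3, 14, 11, 10, so Player 1 commits to B. Subgame-perfect outcome: (B, X) with payoffs (14, 8).

14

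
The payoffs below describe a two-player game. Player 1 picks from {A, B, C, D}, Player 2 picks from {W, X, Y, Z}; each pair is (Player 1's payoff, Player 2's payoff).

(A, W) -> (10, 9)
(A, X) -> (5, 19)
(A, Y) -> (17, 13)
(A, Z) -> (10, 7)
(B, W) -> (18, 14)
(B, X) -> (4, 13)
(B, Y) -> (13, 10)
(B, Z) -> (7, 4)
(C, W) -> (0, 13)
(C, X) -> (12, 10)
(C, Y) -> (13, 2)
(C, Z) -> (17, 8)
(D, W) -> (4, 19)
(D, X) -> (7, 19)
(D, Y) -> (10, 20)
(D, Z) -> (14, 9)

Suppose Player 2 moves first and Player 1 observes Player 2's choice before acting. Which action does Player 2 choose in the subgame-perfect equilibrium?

W

Solve by backward induction (Player 2 leads).
- W → Player 1 plays B (best of 10, 18, 0, 4); Player 2 gets 14.
- X → Player 1 plays C (best of 5, 4, 12, 7); Player 2 gets 10.
- Y → Player 1 plays A (best of 17, 13, 13, 10); Player 2 gets 13.
- Z → Player 1 plays C (best of 10, 7, 17, 14); Player 2 gets 8.
Maximizing over 14, 10, 13, 8, Player 2 chooses W. Subgame-perfect outcome: (B, W) with payoffs (18, 14).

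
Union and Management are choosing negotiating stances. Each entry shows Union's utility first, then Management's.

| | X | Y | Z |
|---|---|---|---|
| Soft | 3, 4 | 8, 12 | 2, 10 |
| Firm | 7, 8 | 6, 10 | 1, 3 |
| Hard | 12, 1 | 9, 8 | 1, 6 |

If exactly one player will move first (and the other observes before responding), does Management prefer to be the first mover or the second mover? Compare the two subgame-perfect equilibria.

first

If Union leads: Management's best replies are Soft→Y, Firm→Y, Hard→Y; Union's induced payoffs 8, 6, 9; outcome (Hard, Y), payoffs (9, 8).
If Management leads: Union's best replies are X→Hard, Y→Hard, Z→Soft; Management's induced payoffs 1, 8, 10; outcome (Soft, Z), payoffs (2, 10).
Management gets 10 moving first and 8 moving second, so Management prefers to move first.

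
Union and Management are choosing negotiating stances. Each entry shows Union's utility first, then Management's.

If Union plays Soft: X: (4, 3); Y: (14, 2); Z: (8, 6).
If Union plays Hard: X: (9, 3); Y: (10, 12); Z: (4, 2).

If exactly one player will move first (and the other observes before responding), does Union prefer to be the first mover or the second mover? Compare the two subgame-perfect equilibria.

first

If Union leads: Management's best replies are Soft→Z, Hard→Y; Union's induced payoffs 8, 10; outcome (Hard, Y), payoffs (10, 12).
If Management leads: Union's best replies are X→Hard, Y→Soft, Z→Soft; Management's induced payoffs 3, 2, 6; outcome (Soft, Z), payoffs (8, 6).
Union gets 10 moving first and 8 moving second, so Union prefers to move first.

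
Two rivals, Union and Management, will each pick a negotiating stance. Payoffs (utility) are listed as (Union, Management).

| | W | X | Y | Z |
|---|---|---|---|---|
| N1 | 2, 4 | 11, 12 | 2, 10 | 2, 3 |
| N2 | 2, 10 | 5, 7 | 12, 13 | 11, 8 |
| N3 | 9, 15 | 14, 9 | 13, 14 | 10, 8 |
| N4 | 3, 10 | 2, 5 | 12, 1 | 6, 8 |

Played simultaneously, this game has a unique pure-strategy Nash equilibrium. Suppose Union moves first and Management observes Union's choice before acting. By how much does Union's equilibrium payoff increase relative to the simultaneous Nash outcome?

3

Work backward from Management's decision.
- N1: Management compares 4, 12, 10, 3 and picks X; Union would get 11.
- N2: Management compares 10, 7, 13, 8 and picks Y; Union would get 12.
- N3: Management compares 15, 9, 14, 8 and picks W; Union would get 9.
- N4: Management compares 10, 5, 1, 8 and picks W; Union would get 3.
Maximizing over 11, 12, 9, 3, Union chooses N2. Subgame-perfect outcome: (N2, Y) with payoffs (12, 13).
For the simultaneous game, intersect best replies.
Union's best replies: W→N3; X→N3; Y→N3; Z→N2.
Management's best replies: N1→X; N2→Y; N3→W; N4→W.
The unique mutual best reply is (N3, W), giving (9, 15).
Union's commitment gain: 12 − 9 = 3.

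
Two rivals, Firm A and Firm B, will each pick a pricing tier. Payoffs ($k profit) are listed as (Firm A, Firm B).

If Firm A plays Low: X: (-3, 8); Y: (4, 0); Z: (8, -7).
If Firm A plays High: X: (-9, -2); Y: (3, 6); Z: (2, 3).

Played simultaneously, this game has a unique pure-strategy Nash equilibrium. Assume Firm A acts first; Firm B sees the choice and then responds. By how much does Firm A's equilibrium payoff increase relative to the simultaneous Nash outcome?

Solve by backward induction (Firm A leads).
- Low: BR = X, leader payoff -3.
- High: BR = Y, leader payoff 3.
Among -3, 3, the best is 3 at High. Subgame-perfect outcome: (High, Y) with payoffs (3, 6).
For the simultaneous game, intersect best replies.
Firm A's best replies: X→Low; Y→Low; Z→Low.
Firm B's best replies: Low→X; High→Y.
Only (Low, X) has each player best-responding; Nash payoffs (-3, 8).
Firm A's commitment gain: 3 − -3 = 6.

6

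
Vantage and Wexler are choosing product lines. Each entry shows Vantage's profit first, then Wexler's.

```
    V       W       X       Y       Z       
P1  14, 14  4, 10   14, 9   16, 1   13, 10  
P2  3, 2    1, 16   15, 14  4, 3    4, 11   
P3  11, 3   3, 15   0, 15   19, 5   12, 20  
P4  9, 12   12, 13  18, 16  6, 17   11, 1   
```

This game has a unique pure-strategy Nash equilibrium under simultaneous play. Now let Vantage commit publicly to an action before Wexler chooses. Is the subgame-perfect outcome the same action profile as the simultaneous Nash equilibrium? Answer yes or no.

yes

Solve by backward induction (Vantage leads).
- P1: BR = V, leader payoff 14.
- P2: BR = W, leader payoff 1.
- P3: BR = Z, leader payoff 12.
- P4: BR = Y, leader payoff 6.
Among 14, 1, 12, 6, the best is 14 at P1. Subgame-perfect outcome: (P1, V) with payoffs (14, 14).
Now find the simultaneous Nash equilibrium.
Vantage's best replies: V→P1; W→P4; X→P4; Y→P3; Z→P1.
Wexler's best replies: P1→V; P2→W; P3→Z; P4→Y.
The unique mutual best reply is (P1, V), giving (14, 14).
Sequential outcome (P1, V) coincides with the Nash profile (P1, V).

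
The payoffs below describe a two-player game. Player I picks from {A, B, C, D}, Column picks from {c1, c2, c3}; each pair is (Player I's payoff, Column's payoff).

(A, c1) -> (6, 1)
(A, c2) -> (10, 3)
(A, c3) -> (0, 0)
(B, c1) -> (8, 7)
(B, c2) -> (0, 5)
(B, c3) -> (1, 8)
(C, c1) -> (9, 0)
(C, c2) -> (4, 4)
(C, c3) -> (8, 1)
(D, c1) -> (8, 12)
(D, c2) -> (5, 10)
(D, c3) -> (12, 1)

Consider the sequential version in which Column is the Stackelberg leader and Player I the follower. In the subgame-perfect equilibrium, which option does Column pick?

c2

Work backward from Player I's decision.
- c1: BR = C, leader payoff 0.
- c2: BR = A, leader payoff 3.
- c3: BR = D, leader payoff 1.
Column's induced payoffs are 0, 3, 1, so Column commits to c2. Subgame-perfect outcome: (A, c2) with payoffs (10, 3).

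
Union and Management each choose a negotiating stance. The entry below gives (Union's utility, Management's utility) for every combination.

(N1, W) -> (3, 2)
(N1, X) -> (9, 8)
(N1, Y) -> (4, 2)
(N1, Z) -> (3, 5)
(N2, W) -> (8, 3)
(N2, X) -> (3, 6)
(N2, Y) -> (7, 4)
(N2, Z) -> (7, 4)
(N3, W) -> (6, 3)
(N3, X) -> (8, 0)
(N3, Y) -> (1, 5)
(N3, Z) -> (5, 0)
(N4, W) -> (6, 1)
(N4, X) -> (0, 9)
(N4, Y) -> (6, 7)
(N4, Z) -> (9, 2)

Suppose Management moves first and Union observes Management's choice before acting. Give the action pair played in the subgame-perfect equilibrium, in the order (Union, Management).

Union best-responds to each possible Management move:
- W → Union plays N2 (best of 3, 8, 6, 6); Management gets 3.
- X → Union plays N1 (best of 9, 3, 8, 0); Management gets 8.
- Y → Union plays N2 (best of 4, 7, 1, 6); Management gets 4.
- Z → Union plays N4 (best of 3, 7, 5, 9); Management gets 2.
Among 3, 8, 4, 2, the best is 8 at X. Subgame-perfect outcome: (N1, X) with payoffs (9, 8).

(N1, X)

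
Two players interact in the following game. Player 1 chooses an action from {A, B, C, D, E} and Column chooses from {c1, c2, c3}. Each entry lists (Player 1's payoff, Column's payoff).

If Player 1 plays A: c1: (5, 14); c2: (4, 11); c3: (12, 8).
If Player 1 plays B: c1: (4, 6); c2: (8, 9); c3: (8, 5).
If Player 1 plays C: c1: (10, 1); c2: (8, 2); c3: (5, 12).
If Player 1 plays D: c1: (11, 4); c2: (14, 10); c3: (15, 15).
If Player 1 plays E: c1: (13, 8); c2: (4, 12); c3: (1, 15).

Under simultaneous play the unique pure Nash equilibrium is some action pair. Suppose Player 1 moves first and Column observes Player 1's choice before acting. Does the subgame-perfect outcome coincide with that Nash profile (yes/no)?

yes

Work backward from Column's decision.
- A: Column compares 14, 11, 8 and picks c1; Player 1 would get 5.
- B: Column compares 6, 9, 5 and picks c2; Player 1 would get 8.
- C: Column compares 1, 2, 12 and picks c3; Player 1 would get 5.
- D: Column compares 4, 10, 15 and picks c3; Player 1 would get 15.
- E: Column compares 8, 12, 15 and picks c3; Player 1 would get 1.
Maximizing over 5, 8, 5, 15, 1, Player 1 chooses D. Subgame-perfect outcome: (D, c3) with payoffs (15, 15).
For the simultaneous game, intersect best replies.
Player 1's best replies: c1→E; c2→D; c3→D.
Column's best replies: A→c1; B→c2; C→c3; D→c3; E→c3.
Only (D, c3) has each player best-responding; Nash payoffs (15, 15).
Sequential outcome (D, c3) coincides with the Nash profile (D, c3).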